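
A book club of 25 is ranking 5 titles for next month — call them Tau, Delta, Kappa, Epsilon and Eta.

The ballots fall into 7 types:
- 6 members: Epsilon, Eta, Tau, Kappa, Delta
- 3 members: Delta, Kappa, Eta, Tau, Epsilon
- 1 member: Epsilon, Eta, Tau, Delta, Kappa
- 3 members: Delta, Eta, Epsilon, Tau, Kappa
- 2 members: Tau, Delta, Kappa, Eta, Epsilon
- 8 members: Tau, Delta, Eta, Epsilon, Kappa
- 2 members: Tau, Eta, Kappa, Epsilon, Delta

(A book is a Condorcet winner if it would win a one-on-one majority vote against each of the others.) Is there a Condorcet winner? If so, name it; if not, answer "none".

none

Pairwise majorities:
Tau vs Delta: Tau is ranked higher on 6+1+2+8+2 = 19 ballots, Delta on 6. Tau wins 19–6.
Tau vs Kappa: 6+1+3+2+8+2 = 22 for Tau, 3 for Kappa — Tau by 22–3.
Tau vs Epsilon: Tau preferred on 3+2+8+2 = 15 ballots; Tau wins 15–10.
Tau vs Eta: Eta, 13–12.
Delta vs Kappa: 17 to 8, Delta.
Delta vs Epsilon: Delta preferred on 3+3+2+8 = 16 ballots; Delta wins 16–9.
Delta vs Eta: Delta wins 16–9.
Kappa–Epsilon: Epsilon 18–7.
Kappa vs Eta: Kappa preferred on 3+2 = 5 ballots; Eta wins 20–5.
Epsilon vs Eta: Eta wins 18–7.
No book is unbeaten: Tau loses to Eta; Delta loses to Tau; Kappa loses to Tau; Epsilon loses to Tau; Eta loses to Delta. In particular Tau > Delta > Eta > Tau is a majority cycle — no Condorcet winner exists.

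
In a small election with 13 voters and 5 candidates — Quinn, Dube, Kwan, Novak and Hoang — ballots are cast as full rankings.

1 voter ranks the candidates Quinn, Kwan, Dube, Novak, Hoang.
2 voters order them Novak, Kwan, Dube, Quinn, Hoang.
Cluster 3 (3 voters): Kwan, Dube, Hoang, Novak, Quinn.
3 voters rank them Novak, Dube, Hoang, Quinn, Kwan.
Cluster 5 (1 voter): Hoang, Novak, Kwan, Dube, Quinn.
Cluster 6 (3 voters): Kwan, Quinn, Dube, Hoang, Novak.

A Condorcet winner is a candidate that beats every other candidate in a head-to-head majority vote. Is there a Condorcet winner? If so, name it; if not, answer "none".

Kwan

Pairwise majorities:
Quinn vs Dube: Quinn is ranked higher on 1+3 = 4 ballots, Dube on 9. Dube wins 9–4.
Quinn vs Kwan: Quinn preferred on 1+3 = 4 ballots; Kwan wins 9–4.
Quinn vs Novak: 1+3 = 4 for Quinn, 9 for Novak — Novak by 9–4.
Quinn vs Hoang: Quinn is ranked higher on 1+2+3 = 6 ballots, Hoang on 7. Hoang wins 7–6.
Dube vs Kwan: 3 for Dube, 10 for Kwan — Kwan by 10–3.
Dube vs Novak: 7 to 6, Dube.
Dube vs Hoang: Dube preferred on 1+2+3+3+3 = 12 ballots; Dube wins 12–1.
Kwan vs Novak: 1+3+3 = 7 for Kwan, 6 for Novak — Kwan by 7–6.
Kwan vs Hoang: 1+2+3+3 = 9 for Kwan, 4 for Hoang — Kwan by 9–4.
Novak vs Hoang: 1+2+3 = 6 for Novak, 7 for Hoang — Hoang by 7–6.
Kwan wins every pairwise contest, so Kwan is the Condorcet winner.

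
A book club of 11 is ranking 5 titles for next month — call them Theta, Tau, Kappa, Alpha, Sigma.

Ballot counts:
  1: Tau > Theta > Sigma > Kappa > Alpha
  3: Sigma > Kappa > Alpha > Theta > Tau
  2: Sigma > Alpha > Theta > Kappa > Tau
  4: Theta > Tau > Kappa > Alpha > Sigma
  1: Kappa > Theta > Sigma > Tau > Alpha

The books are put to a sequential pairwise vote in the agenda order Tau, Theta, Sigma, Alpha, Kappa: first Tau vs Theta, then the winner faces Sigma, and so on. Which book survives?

Round 1: Tau vs Theta — 1–10, Theta advances.
Round 2: Theta vs Sigma — 6–5, Theta advances.
Round 3: Theta vs Alpha — 6–5, Theta advances.
Round 4: Theta vs Kappa — 7–4, Theta advances.
The agenda winner is Theta.

Theta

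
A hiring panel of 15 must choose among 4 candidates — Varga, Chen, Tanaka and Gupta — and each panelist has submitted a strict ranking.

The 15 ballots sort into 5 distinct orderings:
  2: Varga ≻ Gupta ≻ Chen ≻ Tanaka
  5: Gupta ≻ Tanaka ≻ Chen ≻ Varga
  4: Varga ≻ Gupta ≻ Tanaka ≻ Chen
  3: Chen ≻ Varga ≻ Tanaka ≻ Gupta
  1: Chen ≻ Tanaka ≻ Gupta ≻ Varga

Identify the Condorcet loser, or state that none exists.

Pairwise majorities:
Varga vs Chen: 2+4 = 6 for Varga, 9 for Chen — Chen by 9–6.
Varga vs Tanaka: Varga, 9–6.
Varga vs Gupta: 2+4+3 = 9 for Varga, 6 for Gupta — Varga by 9–6.
Chen vs Tanaka: Chen is ranked higher on 2+3+1 = 6 ballots, Tanaka on 9. Tanaka wins 9–6.
Chen vs Gupta: Gupta, 11–4.
Tanaka vs Gupta: Tanaka is ranked higher on 3+1 = 4 ballots, Gupta on 11. Gupta wins 11–4.
No candidate is winless: Varga beats Tanaka; Chen beats Varga; Tanaka beats Chen; Gupta beats Chen. There is no Condorcet loser.

none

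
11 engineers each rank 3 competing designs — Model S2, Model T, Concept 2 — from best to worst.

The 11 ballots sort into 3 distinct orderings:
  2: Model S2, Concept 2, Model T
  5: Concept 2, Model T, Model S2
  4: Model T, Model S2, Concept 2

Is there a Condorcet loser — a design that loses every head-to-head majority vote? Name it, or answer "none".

Pairwise majorities:
Model S2 vs Model T: Model S2 is ranked higher on 2 ballots, Model T on 9. Model T wins 9–2.
Model S2 vs Concept 2: Model S2, 6–5.
Model T vs Concept 2: Concept 2 wins 7–4.
No design is winless: Model S2 beats Concept 2; Model T beats Model S2; Concept 2 beats Model T. There is no Condorcet loser.

none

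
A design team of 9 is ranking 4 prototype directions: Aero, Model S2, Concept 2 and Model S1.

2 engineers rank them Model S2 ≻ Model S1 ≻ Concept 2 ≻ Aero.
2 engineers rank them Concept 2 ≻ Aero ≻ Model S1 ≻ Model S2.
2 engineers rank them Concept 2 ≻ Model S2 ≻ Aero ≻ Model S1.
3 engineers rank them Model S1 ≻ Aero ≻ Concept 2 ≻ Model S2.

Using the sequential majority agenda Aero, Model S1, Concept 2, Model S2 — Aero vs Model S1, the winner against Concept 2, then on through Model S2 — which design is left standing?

Round 1: Aero vs Model S1 — 4–5, Model S1 advances.
Round 2: Model S1 vs Concept 2 — 5–4, Model S1 advances.
Round 3: Model S1 vs Model S2 — 5–4, Model S1 advances.
The agenda winner is Model S1.

Model S1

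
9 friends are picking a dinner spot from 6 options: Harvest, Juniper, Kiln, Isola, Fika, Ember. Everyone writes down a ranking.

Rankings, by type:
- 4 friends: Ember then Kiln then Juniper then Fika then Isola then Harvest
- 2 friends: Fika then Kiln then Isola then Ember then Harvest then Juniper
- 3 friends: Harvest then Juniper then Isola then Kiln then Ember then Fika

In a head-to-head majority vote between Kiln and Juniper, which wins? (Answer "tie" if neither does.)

Ballots ranking Kiln above Juniper: 4 + 2 = 6.
Ballots ranking Juniper above Kiln: 9 − 6 = 3.
Kiln wins the head-to-head 6–3.

Kiln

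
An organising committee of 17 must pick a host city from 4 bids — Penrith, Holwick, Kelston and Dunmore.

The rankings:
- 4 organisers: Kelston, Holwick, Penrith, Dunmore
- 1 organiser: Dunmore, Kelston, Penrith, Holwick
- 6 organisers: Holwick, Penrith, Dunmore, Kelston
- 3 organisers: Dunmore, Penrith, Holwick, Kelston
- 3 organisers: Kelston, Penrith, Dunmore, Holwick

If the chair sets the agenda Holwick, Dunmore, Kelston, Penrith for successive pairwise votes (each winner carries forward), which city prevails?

Holwick

Round 1: Holwick vs Dunmore — 10–7, Holwick advances.
Round 2: Holwick vs Kelston — 9–8, Holwick advances.
Round 3: Holwick vs Penrith — 10–7, Holwick advances.
The agenda winner is Holwick.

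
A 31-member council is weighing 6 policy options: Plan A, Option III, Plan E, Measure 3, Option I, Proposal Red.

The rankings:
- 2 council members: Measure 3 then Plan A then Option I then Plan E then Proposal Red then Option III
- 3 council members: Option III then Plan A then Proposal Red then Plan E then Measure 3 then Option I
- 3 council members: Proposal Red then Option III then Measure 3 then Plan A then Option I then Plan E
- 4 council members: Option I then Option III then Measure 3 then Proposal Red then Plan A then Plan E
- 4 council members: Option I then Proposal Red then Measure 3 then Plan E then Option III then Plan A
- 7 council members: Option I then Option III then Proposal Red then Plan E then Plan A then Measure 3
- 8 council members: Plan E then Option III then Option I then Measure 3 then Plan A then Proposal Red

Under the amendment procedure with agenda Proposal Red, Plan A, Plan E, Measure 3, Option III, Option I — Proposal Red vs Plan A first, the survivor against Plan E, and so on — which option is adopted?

Option I

Round 1: Proposal Red vs Plan A — 18–13, Proposal Red advances.
Round 2: Proposal Red vs Plan E — 21–10, Proposal Red advances.
Round 3: Proposal Red vs Measure 3 — 17–14, Proposal Red advances.
Round 4: Proposal Red vs Option III — 9–22, Option III advances.
Round 5: Option III vs Option I — 14–17, Option I advances.
The agenda winner is Option I.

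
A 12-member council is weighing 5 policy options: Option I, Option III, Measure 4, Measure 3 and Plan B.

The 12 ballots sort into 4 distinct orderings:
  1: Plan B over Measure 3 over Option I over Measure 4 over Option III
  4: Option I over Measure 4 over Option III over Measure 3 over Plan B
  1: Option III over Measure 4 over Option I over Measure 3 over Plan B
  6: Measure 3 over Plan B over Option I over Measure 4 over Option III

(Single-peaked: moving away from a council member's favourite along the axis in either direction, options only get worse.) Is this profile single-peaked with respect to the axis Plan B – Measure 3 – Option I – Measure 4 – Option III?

yes

Axis positions: Plan B=1, Measure 3=2, Option I=3, Measure 4=4, Option III=5.
Faction 1 (peak Plan B at position 1): ranking walks positions 1-2-3-4-5, expanding outward from the peak — single-peaked.
Faction 2 (peak Option I at position 3): ranking walks positions 3-4-5-2-1, expanding outward from the peak — single-peaked.
Faction 3 (peak Option III at position 5): ranking walks positions 5-4-3-2-1, expanding outward from the peak — single-peaked.
Faction 4 (peak Measure 3 at position 2): ranking walks positions 2-1-3-4-5, expanding outward from the peak — single-peaked.
Every ranking is single-peaked on this axis.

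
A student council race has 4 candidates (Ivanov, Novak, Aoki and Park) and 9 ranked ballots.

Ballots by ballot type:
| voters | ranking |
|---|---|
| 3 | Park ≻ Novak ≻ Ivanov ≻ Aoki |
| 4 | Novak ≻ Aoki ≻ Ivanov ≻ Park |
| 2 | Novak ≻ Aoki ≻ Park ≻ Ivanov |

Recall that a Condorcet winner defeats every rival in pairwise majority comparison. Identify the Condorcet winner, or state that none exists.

Check each pair by majority over 9 ballots:
Ivanov vs Novak: Ivanov preferred on 0 ballots; Novak wins 9–0.
Ivanov vs Aoki: Aoki wins 6–3.
Ivanov vs Park: Ivanov is ranked higher on 4 ballots, Park on 5. Park wins 5–4.
Novak vs Aoki: 3+4+2 = 9 for Novak, 0 for Aoki — Novak by 9–0.
Novak vs Park: Novak wins 6–3.
Aoki vs Park: Aoki, 6–3.
Novak beats each of Ivanov, Aoki, Park — Novak is the Condorcet winner.

Novak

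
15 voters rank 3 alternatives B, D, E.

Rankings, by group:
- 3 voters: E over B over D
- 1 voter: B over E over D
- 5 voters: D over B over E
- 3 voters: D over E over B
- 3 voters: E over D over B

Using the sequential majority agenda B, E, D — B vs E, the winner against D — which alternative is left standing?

D

Round 1: B vs E — 6–9, E advances.
Round 2: E vs D — 7–8, D advances.
The agenda winner is D.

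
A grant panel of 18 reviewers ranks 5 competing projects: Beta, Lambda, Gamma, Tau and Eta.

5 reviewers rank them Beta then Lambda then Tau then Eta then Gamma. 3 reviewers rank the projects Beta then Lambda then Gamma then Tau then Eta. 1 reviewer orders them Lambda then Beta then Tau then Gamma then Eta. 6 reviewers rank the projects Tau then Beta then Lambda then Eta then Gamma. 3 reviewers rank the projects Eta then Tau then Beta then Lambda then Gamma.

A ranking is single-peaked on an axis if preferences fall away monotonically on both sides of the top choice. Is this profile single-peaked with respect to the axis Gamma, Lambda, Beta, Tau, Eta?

Axis positions: Gamma=1, Lambda=2, Beta=3, Tau=4, Eta=5.
Type 1 (peak Beta at position 3): ranking walks positions 3-2-4-5-1, expanding outward from the peak — single-peaked.
Type 2 (peak Beta at position 3): ranking walks positions 3-2-1-4-5, expanding outward from the peak — single-peaked.
Type 3 (peak Lambda at position 2): ranking walks positions 2-3-4-1-5, expanding outward from the peak — single-peaked.
Type 4 (peak Tau at position 4): ranking walks positions 4-3-2-5-1, expanding outward from the peak — single-peaked.
Type 5 (peak Eta at position 5): ranking walks positions 5-4-3-2-1, expanding outward from the peak — single-peaked.
Every ranking is single-peaked on this axis.

yes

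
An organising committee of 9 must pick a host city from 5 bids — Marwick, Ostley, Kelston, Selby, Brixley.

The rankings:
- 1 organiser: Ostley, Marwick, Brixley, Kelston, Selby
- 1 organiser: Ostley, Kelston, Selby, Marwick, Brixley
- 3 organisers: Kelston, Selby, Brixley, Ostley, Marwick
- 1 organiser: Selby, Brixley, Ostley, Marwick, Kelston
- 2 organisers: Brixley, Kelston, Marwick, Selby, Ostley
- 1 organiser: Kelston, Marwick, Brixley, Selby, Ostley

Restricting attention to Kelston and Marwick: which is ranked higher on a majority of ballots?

Ballots ranking Kelston above Marwick: 1 + 3 + 2 + 1 = 7.
Ballots ranking Marwick above Kelston: 9 − 7 = 2.
Kelston wins the head-to-head 7–2.

Kelston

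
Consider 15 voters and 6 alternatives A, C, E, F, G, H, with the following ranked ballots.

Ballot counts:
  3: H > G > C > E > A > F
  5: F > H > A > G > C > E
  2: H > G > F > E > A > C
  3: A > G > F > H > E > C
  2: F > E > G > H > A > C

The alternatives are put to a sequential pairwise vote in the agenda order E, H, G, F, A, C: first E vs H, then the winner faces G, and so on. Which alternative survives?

F

Round 1: E vs H — 2–13, H advances.
Round 2: H vs G — 10–5, H advances.
Round 3: H vs F — 5–10, F advances.
Round 4: F vs A — 9–6, F advances.
Round 5: F vs C — 12–3, F advances.
The agenda winner is F.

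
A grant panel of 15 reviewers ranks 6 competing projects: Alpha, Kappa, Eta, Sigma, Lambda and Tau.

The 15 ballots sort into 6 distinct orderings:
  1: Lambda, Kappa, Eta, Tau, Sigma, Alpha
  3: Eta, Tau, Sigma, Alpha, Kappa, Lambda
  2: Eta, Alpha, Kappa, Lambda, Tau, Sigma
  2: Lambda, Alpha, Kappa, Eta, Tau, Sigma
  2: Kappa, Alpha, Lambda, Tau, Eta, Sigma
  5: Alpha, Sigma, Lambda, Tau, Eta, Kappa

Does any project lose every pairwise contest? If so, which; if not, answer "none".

Kappa

Pairwise majorities:
Alpha vs Kappa: Alpha wins 12–3.
Alpha vs Eta: 9 to 6, Alpha.
Alpha vs Sigma: Alpha wins 11–4.
Alpha–Lambda: Alpha 12–3.
Alpha vs Tau: 2+2+2+5 = 11 for Alpha, 4 for Tau — Alpha by 11–4.
Kappa vs Eta: 5 to 10, Eta.
Kappa vs Sigma: 7 to 8, Sigma.
Kappa vs Lambda: Kappa preferred on 3+2+2 = 7 ballots; Lambda wins 8–7.
Kappa–Tau: Tau 8–7.
Eta vs Sigma: Eta preferred on 1+3+2+2+2 = 10 ballots; Eta wins 10–5.
Eta vs Lambda: 3+2 = 5 for Eta, 10 for Lambda — Lambda by 10–5.
Eta vs Tau: Eta, 8–7.
Sigma–Lambda: Sigma 8–7.
Sigma vs Tau: Tau wins 10–5.
Lambda vs Tau: Lambda, 12–3.
Kappa loses to every other project — it is the Condorcet loser.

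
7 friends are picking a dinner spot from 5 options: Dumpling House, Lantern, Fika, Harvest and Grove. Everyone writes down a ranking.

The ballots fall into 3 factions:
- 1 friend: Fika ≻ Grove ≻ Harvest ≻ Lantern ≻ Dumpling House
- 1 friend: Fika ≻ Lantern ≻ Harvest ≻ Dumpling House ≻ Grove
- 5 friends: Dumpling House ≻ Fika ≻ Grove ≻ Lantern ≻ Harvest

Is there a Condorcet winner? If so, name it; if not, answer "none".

Dumpling House

Pairwise majorities:
Dumpling House vs Lantern: Dumpling House wins 5–2.
Dumpling House vs Fika: 5 for Dumpling House, 2 for Fika — Dumpling House by 5–2.
Dumpling House vs Harvest: 5 for Dumpling House, 2 for Harvest — Dumpling House by 5–2.
Dumpling House vs Grove: Dumpling House preferred on 1+5 = 6 ballots; Dumpling House wins 6–1.
Lantern vs Fika: Lantern preferred on 0 ballots; Fika wins 7–0.
Lantern vs Harvest: Lantern wins 6–1.
Lantern vs Grove: Grove wins 6–1.
Fika vs Harvest: Fika preferred on 1+1+5 = 7 ballots; Fika wins 7–0.
Fika vs Grove: Fika wins 7–0.
Harvest–Grove: Grove 6–1.
Dumpling House defeats every rival head-to-head and is the Condorcet winner.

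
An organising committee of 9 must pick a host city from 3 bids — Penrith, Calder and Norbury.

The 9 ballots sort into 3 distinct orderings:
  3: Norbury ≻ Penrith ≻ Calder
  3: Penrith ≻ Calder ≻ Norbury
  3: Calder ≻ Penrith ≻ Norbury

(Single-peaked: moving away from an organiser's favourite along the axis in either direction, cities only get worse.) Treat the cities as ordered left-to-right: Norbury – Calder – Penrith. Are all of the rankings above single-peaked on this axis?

no

Axis positions: Norbury=1, Calder=2, Penrith=3.
Cluster 1: ranking walks positions 1-3-2; Penrith is ranked above Calder even though Calder lies between Penrith and the peak Norbury on the axis — preferences dip and rise again. Not single-peaked.
Cluster 2 (peak Penrith at position 3): ranking walks positions 3-2-1, expanding outward from the peak — single-peaked.
Cluster 3 (peak Calder at position 2): ranking walks positions 2-3-1, expanding outward from the peak — single-peaked.
Cluster 1 violates single-peakedness, so the profile is not single-peaked on this axis.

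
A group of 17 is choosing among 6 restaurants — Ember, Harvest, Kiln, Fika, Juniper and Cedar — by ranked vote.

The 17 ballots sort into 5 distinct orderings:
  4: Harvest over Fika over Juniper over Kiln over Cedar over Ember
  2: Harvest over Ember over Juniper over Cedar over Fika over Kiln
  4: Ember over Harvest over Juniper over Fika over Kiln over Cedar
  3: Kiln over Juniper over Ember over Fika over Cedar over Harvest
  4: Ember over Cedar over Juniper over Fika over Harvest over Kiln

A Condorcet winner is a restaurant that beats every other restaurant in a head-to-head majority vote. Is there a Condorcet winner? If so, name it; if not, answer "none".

Check each pair by majority over 17 ballots:
Ember vs Harvest: Ember, 11–6.
Ember vs Kiln: Ember is ranked higher on 2+4+4 = 10 ballots, Kiln on 7. Ember wins 10–7.
Ember vs Fika: 2+4+3+4 = 13 for Ember, 4 for Fika — Ember by 13–4.
Ember vs Juniper: Ember is ranked higher on 2+4+4 = 10 ballots, Juniper on 7. Ember wins 10–7.
Ember vs Cedar: 13 to 4, Ember.
Harvest vs Kiln: Harvest, 14–3.
Harvest–Fika: Harvest 10–7.
Harvest vs Juniper: 10 to 7, Harvest.
Harvest vs Cedar: Harvest is ranked higher on 4+2+4 = 10 ballots, Cedar on 7. Harvest wins 10–7.
Kiln vs Fika: Kiln preferred on 3 ballots; Fika wins 14–3.
Kiln–Juniper: Juniper 14–3.
Kiln vs Cedar: Kiln preferred on 4+4+3 = 11 ballots; Kiln wins 11–6.
Fika vs Juniper: 4 for Fika, 13 for Juniper — Juniper by 13–4.
Fika vs Cedar: Fika, 11–6.
Juniper vs Cedar: Juniper, 13–4.
Ember defeats every rival head-to-head and is the Condorcet winner.

Ember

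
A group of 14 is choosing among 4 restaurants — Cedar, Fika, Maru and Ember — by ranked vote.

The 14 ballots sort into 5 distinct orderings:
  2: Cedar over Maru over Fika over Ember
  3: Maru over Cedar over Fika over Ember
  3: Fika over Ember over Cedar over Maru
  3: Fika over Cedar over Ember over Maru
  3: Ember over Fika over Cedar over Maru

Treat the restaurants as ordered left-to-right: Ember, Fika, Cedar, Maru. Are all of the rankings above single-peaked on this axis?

Axis positions: Ember=1, Fika=2, Cedar=3, Maru=4.
Cluster 1 (peak Cedar at position 3): ranking walks positions 3-4-2-1, expanding outward from the peak — single-peaked.
Cluster 2 (peak Maru at position 4): ranking walks positions 4-3-2-1, expanding outward from the peak — single-peaked.
Cluster 3 (peak Fika at position 2): ranking walks positions 2-1-3-4, expanding outward from the peak — single-peaked.
Cluster 4 (peak Fika at position 2): ranking walks positions 2-3-1-4, expanding outward from the peak — single-peaked.
Cluster 5 (peak Ember at position 1): ranking walks positions 1-2-3-4, expanding outward from the peak — single-peaked.
Every ranking is single-peaked on this axis.

yes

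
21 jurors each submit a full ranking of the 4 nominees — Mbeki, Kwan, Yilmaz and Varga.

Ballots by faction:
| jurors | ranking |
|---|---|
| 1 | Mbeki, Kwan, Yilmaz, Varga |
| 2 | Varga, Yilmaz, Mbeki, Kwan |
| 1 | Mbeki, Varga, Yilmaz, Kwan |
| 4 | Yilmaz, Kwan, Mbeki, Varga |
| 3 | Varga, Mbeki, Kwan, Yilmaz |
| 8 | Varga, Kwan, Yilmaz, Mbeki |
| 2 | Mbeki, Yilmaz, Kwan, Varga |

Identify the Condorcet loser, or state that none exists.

Head-to-head results (21 jurors):
Mbeki vs Kwan: Mbeki preferred on 1+2+1+3+2 = 9 ballots; Kwan wins 12–9.
Mbeki–Yilmaz: Yilmaz 14–7.
Mbeki vs Varga: Varga, 13–8.
Kwan vs Yilmaz: Kwan is ranked higher on 1+3+8 = 12 ballots, Yilmaz on 9. Kwan wins 12–9.
Kwan vs Varga: Varga, 14–7.
Yilmaz vs Varga: 1+4+2 = 7 for Yilmaz, 14 for Varga — Varga by 14–7.
Mbeki loses to every other nominee — it is the Condorcet loser.

Mbeki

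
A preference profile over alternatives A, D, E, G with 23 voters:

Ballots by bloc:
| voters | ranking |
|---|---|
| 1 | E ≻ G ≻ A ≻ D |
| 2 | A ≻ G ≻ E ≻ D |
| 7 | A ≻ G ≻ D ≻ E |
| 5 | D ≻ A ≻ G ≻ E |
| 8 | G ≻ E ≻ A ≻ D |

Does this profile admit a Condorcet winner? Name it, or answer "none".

A

Check each pair by majority over 23 ballots:
A vs D: A, 18–5.
A vs E: 2+7+5 = 14 for A, 9 for E — A by 14–9.
A vs G: A wins 14–9.
D vs E: D wins 12–11.
D vs G: 5 to 18, G.
E vs G: E preferred on 1 ballot; G wins 22–1.
A defeats every rival head-to-head and is the Condorcet winner.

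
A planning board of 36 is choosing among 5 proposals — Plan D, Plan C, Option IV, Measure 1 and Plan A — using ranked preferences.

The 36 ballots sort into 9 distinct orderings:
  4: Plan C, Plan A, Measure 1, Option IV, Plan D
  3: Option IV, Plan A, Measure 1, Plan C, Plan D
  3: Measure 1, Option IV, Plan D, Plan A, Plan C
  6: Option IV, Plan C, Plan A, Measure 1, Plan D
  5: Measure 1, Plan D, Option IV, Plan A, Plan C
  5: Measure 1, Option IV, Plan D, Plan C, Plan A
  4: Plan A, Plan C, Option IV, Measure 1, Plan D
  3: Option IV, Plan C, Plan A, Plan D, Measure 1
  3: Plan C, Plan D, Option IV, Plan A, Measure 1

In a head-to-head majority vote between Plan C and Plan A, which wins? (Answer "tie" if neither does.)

Plan C

Ballots ranking Plan C above Plan A: 4 + 6 + 5 + 3 + 3 = 21.
Ballots ranking Plan A above Plan C: 36 − 21 = 15.
Plan C wins the head-to-head 21–15.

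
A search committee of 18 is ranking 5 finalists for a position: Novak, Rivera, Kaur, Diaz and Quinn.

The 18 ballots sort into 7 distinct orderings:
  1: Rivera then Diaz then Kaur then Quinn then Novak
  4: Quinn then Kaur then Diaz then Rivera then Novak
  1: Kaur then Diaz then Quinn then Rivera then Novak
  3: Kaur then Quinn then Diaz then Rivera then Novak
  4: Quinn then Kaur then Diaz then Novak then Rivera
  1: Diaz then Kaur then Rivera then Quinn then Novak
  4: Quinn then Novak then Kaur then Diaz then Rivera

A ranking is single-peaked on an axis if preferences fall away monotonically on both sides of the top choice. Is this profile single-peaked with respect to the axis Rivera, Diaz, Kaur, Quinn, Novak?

yes

Axis positions: Rivera=1, Diaz=2, Kaur=3, Quinn=4, Novak=5.
Type 1 (peak Rivera at position 1): ranking walks positions 1-2-3-4-5, expanding outward from the peak — single-peaked.
Type 2 (peak Quinn at position 4): ranking walks positions 4-3-2-1-5, expanding outward from the peak — single-peaked.
Type 3 (peak Kaur at position 3): ranking walks positions 3-2-4-1-5, expanding outward from the peak — single-peaked.
Type 4 (peak Kaur at position 3): ranking walks positions 3-4-2-1-5, expanding outward from the peak — single-peaked.
Type 5 (peak Quinn at position 4): ranking walks positions 4-3-2-5-1, expanding outward from the peak — single-peaked.
Type 6 (peak Diaz at position 2): ranking walks positions 2-3-1-4-5, expanding outward from the peak — single-peaked.
Type 7 (peak Quinn at position 4): ranking walks positions 4-5-3-2-1, expanding outward from the peak — single-peaked.
Every ranking is single-peaked on this axis.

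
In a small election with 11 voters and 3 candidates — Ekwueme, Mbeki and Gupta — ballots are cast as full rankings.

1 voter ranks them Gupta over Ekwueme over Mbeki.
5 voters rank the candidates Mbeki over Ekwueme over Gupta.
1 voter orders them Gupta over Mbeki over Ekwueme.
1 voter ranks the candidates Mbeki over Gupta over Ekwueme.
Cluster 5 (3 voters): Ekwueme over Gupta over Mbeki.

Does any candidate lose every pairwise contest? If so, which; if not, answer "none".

Gupta

Pairwise majorities:
Ekwueme vs Mbeki: Mbeki wins 7–4.
Ekwueme vs Gupta: Ekwueme preferred on 5+3 = 8 ballots; Ekwueme wins 8–3.
Mbeki vs Gupta: Mbeki preferred on 5+1 = 6 ballots; Mbeki wins 6–5.
Gupta is beaten in every head-to-head and is the Condorcet loser.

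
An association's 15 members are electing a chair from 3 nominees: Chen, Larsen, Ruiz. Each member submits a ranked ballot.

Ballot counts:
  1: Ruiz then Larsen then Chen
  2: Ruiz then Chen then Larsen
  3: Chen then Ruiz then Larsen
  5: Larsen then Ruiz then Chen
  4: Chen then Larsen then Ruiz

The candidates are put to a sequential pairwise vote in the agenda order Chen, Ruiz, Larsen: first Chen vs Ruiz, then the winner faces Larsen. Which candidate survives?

Round 1: Chen vs Ruiz — 7–8, Ruiz advances.
Round 2: Ruiz vs Larsen — 6–9, Larsen advances.
The agenda winner is Larsen.

Larsen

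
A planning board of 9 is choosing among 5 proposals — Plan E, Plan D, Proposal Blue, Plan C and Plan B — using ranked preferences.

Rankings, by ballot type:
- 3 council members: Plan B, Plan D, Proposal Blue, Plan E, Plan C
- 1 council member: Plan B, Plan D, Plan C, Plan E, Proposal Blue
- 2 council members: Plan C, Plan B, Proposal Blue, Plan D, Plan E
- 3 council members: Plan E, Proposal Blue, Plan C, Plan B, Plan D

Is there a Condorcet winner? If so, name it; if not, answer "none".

none

Pairwise majorities:
Plan E–Plan D: Plan D 6–3.
Plan E vs Proposal Blue: Plan E is ranked higher on 1+3 = 4 ballots, Proposal Blue on 5. Proposal Blue wins 5–4.
Plan E vs Plan C: Plan E wins 6–3.
Plan E vs Plan B: Plan B wins 6–3.
Plan D–Proposal Blue: Proposal Blue 5–4.
Plan D–Plan C: Plan C 5–4.
Plan D vs Plan B: Plan D is ranked higher on 0 ballots, Plan B on 9. Plan B wins 9–0.
Proposal Blue vs Plan C: 6 to 3, Proposal Blue.
Proposal Blue vs Plan B: Plan B, 6–3.
Plan C–Plan B: Plan C 5–4.
No option is unbeaten: Plan E loses to Plan D; Plan D loses to Proposal Blue; Proposal Blue loses to Plan B; Plan C loses to Plan E; Plan B loses to Plan C. In particular Plan E beats Plan C beats Plan D beats Plan E is a majority cycle — no Condorcet winner exists.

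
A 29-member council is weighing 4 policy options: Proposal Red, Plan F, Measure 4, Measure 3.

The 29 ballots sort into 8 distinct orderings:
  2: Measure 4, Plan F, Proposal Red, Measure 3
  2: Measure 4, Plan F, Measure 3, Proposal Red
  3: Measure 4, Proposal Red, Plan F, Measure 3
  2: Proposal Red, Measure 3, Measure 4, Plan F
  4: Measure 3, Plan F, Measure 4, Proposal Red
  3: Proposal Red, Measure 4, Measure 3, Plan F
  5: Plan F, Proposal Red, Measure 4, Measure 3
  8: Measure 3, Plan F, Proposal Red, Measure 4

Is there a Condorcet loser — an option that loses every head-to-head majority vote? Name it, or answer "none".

Head-to-head results (29 council members):
Proposal Red vs Plan F: 3+2+3 = 8 for Proposal Red, 21 for Plan F — Plan F by 21–8.
Proposal Red vs Measure 4: Proposal Red wins 18–11.
Proposal Red vs Measure 3: Proposal Red, 15–14.
Plan F vs Measure 4: Plan F is ranked higher on 4+5+8 = 17 ballots, Measure 4 on 12. Plan F wins 17–12.
Plan F vs Measure 3: Measure 3 wins 17–12.
Measure 4 vs Measure 3: Measure 4 wins 15–14.
Each option has at least one pairwise win (Proposal Red beats Measure 4; Plan F beats Proposal Red; Measure 4 beats Measure 3; Measure 3 beats Plan F) — no Condorcet loser.

none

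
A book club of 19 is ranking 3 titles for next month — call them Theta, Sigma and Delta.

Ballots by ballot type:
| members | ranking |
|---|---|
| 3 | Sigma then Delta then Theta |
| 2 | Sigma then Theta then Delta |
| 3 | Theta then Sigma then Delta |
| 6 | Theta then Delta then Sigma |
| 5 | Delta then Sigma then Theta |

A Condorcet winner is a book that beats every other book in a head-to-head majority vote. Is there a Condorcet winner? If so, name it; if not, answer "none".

none

Head-to-head results (19 members):
Theta vs Sigma: Theta is ranked higher on 3+6 = 9 ballots, Sigma on 10. Sigma wins 10–9.
Theta vs Delta: Theta preferred on 2+3+6 = 11 ballots; Theta wins 11–8.
Sigma vs Delta: Sigma is ranked higher on 3+2+3 = 8 ballots, Delta on 11. Delta wins 11–8.
Every book loses at least once (Theta loses to Sigma; Sigma loses to Delta; Delta loses to Theta). The majority relation contains the cycle Theta beats Delta beats Sigma beats Theta, so there is no Condorcet winner.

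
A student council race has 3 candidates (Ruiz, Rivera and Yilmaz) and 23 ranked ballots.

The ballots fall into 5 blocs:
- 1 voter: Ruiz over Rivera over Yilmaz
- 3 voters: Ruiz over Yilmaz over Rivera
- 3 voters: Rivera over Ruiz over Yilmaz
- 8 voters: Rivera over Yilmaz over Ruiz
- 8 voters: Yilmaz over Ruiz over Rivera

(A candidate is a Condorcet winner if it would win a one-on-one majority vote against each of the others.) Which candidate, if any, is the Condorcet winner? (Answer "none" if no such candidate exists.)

none

Head-to-head results (23 voters):
Ruiz vs Rivera: Ruiz wins 12–11.
Ruiz vs Yilmaz: Yilmaz, 16–7.
Rivera–Yilmaz: Rivera 12–11.
Every candidate loses at least once (Ruiz loses to Yilmaz; Rivera loses to Ruiz; Yilmaz loses to Rivera). The majority relation contains the cycle Ruiz > Rivera > Yilmaz > Ruiz, so there is no Condorcet winner.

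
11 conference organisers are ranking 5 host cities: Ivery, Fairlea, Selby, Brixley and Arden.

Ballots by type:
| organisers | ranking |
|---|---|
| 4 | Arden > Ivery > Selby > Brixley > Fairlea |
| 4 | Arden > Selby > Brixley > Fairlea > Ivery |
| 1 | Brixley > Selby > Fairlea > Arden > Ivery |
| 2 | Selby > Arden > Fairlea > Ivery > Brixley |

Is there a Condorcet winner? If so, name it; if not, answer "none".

Arden

Pairwise majorities:
Ivery vs Fairlea: Ivery preferred on 4 ballots; Fairlea wins 7–4.
Ivery vs Selby: Ivery preferred on 4 ballots; Selby wins 7–4.
Ivery vs Brixley: Ivery wins 6–5.
Ivery vs Arden: 0 for Ivery, 11 for Arden — Arden by 11–0.
Fairlea vs Selby: 0 for Fairlea, 11 for Selby — Selby by 11–0.
Fairlea vs Brixley: Fairlea preferred on 2 ballots; Brixley wins 9–2.
Fairlea vs Arden: Arden wins 10–1.
Selby vs Brixley: Selby is ranked higher on 4+4+2 = 10 ballots, Brixley on 1. Selby wins 10–1.
Selby–Arden: Arden 8–3.
Brixley vs Arden: Brixley is ranked higher on 1 ballot, Arden on 10. Arden wins 10–1.
Arden defeats every rival head-to-head and is the Condorcet winner.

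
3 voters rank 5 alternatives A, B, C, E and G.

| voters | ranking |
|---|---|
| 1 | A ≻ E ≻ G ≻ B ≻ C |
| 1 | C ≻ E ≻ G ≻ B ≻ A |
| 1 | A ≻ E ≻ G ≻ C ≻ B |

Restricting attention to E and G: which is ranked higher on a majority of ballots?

E

Ballots ranking E above G: 1 + 1 + 1 = 3.
Ballots ranking G above E: 3 − 3 = 0.
E wins the head-to-head 3–0.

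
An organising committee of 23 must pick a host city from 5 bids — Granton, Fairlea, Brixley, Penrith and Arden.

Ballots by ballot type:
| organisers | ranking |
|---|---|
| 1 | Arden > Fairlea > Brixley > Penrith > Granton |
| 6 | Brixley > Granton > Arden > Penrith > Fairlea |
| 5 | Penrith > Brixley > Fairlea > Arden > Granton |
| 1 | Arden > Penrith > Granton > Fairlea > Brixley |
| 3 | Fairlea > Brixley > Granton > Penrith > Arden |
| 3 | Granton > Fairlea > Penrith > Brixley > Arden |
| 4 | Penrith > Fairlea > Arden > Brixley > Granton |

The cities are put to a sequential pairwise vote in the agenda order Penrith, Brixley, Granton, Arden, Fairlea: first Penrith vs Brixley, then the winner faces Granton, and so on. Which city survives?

Fairlea

Round 1: Penrith vs Brixley — 13–10, Penrith advances.
Round 2: Penrith vs Granton — 11–12, Granton advances.
Round 3: Granton vs Arden — 12–11, Granton advances.
Round 4: Granton vs Fairlea — 10–13, Fairlea advances.
The agenda winner is Fairlea.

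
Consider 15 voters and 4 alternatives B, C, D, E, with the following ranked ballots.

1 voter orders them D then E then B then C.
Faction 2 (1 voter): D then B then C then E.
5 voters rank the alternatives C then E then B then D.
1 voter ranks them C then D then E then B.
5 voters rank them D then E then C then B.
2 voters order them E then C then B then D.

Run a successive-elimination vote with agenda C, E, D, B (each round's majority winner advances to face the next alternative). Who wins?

Round 1: C vs E — 7–8, E advances.
Round 2: E vs D — 7–8, D advances.
Round 3: D vs B — 8–7, D advances.
D survives the agenda.

D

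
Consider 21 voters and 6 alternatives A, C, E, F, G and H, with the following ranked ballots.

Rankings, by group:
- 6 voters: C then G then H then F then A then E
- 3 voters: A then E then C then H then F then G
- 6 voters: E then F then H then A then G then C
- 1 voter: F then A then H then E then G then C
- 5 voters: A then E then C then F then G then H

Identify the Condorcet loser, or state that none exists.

Head-to-head results (21 voters):
A vs C: A wins 15–6.
A vs E: A wins 15–6.
A vs F: F wins 13–8.
A vs G: A is ranked higher on 3+6+1+5 = 15 ballots, G on 6. A wins 15–6.
A vs H: 9 to 12, H.
C vs E: 6 to 15, E.
C vs F: 6+3+5 = 14 for C, 7 for F — C by 14–7.
C vs G: C, 14–7.
C vs H: 6+3+5 = 14 for C, 7 for H — C by 14–7.
E–F: E 14–7.
E vs G: E, 15–6.
E vs H: E preferred on 3+6+5 = 14 ballots; E wins 14–7.
F vs G: F preferred on 3+6+1+5 = 15 ballots; F wins 15–6.
F vs H: F wins 12–9.
G vs H: G wins 11–10.
No alternative is winless: A beats C; C beats F; E beats C; F beats A; G beats H; H beats A. There is no Condorcet loser.

none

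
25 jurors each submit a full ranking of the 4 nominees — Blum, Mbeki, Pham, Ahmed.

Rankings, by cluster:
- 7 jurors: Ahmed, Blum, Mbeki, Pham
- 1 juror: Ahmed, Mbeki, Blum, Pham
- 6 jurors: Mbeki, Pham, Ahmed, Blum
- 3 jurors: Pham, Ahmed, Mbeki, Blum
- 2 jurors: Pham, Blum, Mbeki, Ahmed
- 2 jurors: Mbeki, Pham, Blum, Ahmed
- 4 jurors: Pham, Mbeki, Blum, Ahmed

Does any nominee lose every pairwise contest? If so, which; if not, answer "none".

Head-to-head results (25 jurors):
Blum vs Mbeki: Mbeki, 16–9.
Blum vs Pham: Pham, 17–8.
Blum vs Ahmed: 8 to 17, Ahmed.
Mbeki–Pham: Mbeki 16–9.
Mbeki vs Ahmed: Mbeki, 14–11.
Pham vs Ahmed: Pham, 17–8.
Blum is beaten in every head-to-head and is the Condorcet loser.

Blum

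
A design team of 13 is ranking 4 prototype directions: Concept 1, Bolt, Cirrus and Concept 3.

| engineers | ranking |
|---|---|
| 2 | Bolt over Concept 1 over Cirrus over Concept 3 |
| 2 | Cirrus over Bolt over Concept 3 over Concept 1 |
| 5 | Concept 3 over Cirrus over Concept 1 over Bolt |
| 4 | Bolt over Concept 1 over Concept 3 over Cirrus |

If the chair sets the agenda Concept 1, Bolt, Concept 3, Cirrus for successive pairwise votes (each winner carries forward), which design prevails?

Round 1: Concept 1 vs Bolt — 5–8, Bolt advances.
Round 2: Bolt vs Concept 3 — 8–5, Bolt advances.
Round 3: Bolt vs Cirrus — 6–7, Cirrus advances.
The agenda winner is Cirrus.

Cirrus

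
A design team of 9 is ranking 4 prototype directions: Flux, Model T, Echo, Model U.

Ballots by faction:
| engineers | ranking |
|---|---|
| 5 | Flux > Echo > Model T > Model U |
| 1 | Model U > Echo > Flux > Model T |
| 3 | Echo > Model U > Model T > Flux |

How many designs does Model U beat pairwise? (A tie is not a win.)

Model U against each rival (9 engineers):
Model U vs Flux: Model U preferred on 1+3 = 4 ballots; Flux wins 5–4.
Model U vs Model T: Model U preferred on 1+3 = 4 ballots; Model T wins 5–4.
Model U vs Echo: Model U is ranked higher on 1 ballot, Echo on 8. Echo wins 8–1.
Model U beats no one; loses to Flux, Model T, Echo — 0 pairwise wins.

0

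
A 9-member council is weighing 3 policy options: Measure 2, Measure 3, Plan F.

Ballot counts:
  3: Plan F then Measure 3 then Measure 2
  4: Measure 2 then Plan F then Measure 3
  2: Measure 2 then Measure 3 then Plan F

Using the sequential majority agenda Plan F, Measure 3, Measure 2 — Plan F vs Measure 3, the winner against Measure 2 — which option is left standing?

Measure 2

Round 1: Plan F vs Measure 3 — 7–2, Plan F advances.
Round 2: Plan F vs Measure 2 — 3–6, Measure 2 advances.
Measure 2 survives the agenda.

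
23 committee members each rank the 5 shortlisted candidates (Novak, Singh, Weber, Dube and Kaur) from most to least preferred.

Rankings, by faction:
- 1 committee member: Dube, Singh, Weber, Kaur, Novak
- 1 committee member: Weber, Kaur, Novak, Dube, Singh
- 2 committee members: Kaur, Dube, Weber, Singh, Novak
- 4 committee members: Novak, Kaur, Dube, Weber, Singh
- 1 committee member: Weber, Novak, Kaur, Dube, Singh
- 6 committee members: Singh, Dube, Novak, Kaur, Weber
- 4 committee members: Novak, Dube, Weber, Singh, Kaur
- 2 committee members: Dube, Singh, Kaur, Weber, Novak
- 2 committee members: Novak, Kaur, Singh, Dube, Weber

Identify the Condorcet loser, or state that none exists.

none

Pairwise majorities:
Novak vs Singh: Novak is ranked higher on 1+4+1+4+2 = 12 ballots, Singh on 11. Novak wins 12–11.
Novak–Weber: Novak 16–7.
Novak vs Dube: Novak, 12–11.
Novak vs Kaur: 4+1+6+4+2 = 17 for Novak, 6 for Kaur — Novak by 17–6.
Singh vs Weber: Singh is ranked higher on 1+6+2+2 = 11 ballots, Weber on 12. Weber wins 12–11.
Singh vs Dube: 6+2 = 8 for Singh, 15 for Dube — Dube by 15–8.
Singh vs Kaur: 1+6+4+2 = 13 for Singh, 10 for Kaur — Singh by 13–10.
Weber vs Dube: 1+1 = 2 for Weber, 21 for Dube — Dube by 21–2.
Weber vs Kaur: 7 to 16, Kaur.
Dube vs Kaur: Dube wins 13–10.
Every candidate wins at least one matchup (Novak beats Singh; Singh beats Kaur; Weber beats Singh; Dube beats Singh; Kaur beats Weber), so there is no Condorcet loser.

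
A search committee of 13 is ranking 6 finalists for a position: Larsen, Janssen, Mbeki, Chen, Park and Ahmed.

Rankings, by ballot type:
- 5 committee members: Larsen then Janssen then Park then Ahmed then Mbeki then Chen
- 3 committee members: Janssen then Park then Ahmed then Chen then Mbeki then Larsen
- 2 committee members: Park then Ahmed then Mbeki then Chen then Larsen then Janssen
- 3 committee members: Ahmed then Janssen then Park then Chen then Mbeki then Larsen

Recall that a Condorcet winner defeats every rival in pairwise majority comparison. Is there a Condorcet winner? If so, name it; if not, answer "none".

Head-to-head results (13 committee members):
Larsen vs Janssen: Larsen, 7–6.
Larsen vs Mbeki: Mbeki wins 8–5.
Larsen vs Chen: Chen wins 8–5.
Larsen vs Park: Larsen preferred on 5 ballots; Park wins 8–5.
Larsen vs Ahmed: Larsen preferred on 5 ballots; Ahmed wins 8–5.
Janssen–Mbeki: Janssen 11–2.
Janssen vs Chen: 5+3+3 = 11 for Janssen, 2 for Chen — Janssen by 11–2.
Janssen vs Park: Janssen, 11–2.
Janssen vs Ahmed: Janssen, 8–5.
Mbeki–Chen: Mbeki 7–6.
Mbeki vs Park: Park, 13–0.
Mbeki vs Ahmed: Ahmed, 13–0.
Chen vs Park: Park wins 13–0.
Chen vs Ahmed: Ahmed, 13–0.
Park vs Ahmed: Park wins 10–3.
Every candidate loses at least once (Larsen loses to Mbeki; Janssen loses to Larsen; Mbeki loses to Janssen; Chen loses to Janssen; Park loses to Janssen; Ahmed loses to Janssen). The majority relation contains the cycle Larsen > Janssen > Mbeki > Larsen, so there is no Condorcet winner.

none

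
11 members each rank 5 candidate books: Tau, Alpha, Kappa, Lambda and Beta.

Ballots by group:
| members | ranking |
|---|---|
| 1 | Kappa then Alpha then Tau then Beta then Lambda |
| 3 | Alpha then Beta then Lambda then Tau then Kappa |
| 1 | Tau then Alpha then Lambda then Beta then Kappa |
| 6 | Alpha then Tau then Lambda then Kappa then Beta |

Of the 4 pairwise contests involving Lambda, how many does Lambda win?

Lambda against each rival (11 members):
Lambda vs Tau: Tau wins 8–3.
Lambda vs Alpha: Alpha, 11–0.
Lambda vs Kappa: Lambda wins 10–1.
Lambda vs Beta: Lambda, 7–4.
Lambda beats Kappa, Beta; loses to Tau, Alpha — 2 pairwise wins.

2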